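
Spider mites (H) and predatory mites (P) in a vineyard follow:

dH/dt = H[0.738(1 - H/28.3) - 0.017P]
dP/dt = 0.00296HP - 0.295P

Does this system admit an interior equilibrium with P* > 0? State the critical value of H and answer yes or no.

The predator equation gives dP/dt > 0 only when H > 0.295/0.00296 = 99.7.
Without the predator, H → K = 28.3. Since 28.3 < 99.7, the predator cannot invade.

Threshold H = 99.7; K < 99.7, so no, the predator goes extinct.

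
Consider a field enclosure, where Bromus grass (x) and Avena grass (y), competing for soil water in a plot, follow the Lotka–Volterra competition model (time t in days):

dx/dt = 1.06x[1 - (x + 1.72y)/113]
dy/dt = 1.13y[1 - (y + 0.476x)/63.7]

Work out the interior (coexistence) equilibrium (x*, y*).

Setting both brackets to zero gives the nullclines x + 1.72y = 113 and 0.476x + y = 63.7.
Substituting y = 63.7 - 0.476x into the first: x(1 - 1.72·0.476) = 113 - 1.72·63.7.
So x* = 3.44/0.181 = 19, and then y* = 63.7 - 0.476·19 = 54.7.

x* ≈ 19, y* ≈ 54.7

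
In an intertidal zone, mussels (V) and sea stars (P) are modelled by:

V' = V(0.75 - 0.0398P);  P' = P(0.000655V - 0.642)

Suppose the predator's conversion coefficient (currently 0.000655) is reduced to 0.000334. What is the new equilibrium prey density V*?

At the interior fixed point, setting dP/dt = 0 with P > 0 fixes V* = (predator death rate)/(VP coefficient) — independent of the other coefficients.
With the change, V* = 0.642/0.000334 = 1920; it rises from 980.

V* ≈ 1920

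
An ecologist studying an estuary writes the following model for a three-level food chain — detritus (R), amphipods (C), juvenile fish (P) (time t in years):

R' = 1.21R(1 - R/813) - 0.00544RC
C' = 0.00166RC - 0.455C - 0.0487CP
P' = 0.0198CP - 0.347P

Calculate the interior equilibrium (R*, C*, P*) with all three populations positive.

From dP/dt = 0: 0.0198C* = 0.347, so C* = 17.5.
From dR/dt = 0: 1.21(1 - R*/813) = 0.00544·17.5, giving R* = 813·(1 - 0.0788) = 749.
From dC/dt = 0: 0.00166·749 - 0.455 = 0.0487P*, so P* = 0.788/0.0487 = 16.2.

R* ≈ 749, C* ≈ 17.5, P* ≈ 16.2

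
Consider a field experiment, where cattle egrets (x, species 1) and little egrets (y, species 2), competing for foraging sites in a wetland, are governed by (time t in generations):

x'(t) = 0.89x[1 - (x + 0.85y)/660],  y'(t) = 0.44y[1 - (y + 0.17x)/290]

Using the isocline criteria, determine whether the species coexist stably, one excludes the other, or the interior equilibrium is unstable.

Compare the nullcline intercepts: K1/α12 = 660/0.85 = 776 > K2 = 290; K2/α21 = 290/0.17 = 1710 > K1 = 660.
Since both inequalities hold, each species can invade when rare, so the interior equilibrium is stable.

stable coexistence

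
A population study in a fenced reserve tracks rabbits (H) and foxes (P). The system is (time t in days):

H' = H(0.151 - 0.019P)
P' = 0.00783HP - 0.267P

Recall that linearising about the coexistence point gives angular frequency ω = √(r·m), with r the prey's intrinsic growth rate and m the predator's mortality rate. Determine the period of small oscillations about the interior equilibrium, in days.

T ≈ 31.3 days

Here r = 0.151 and m = 0.267, so r·m = 0.0403.
ω = √0.0403 = 0.201 per day, hence T = 2π/ω ≈ 31.3 days.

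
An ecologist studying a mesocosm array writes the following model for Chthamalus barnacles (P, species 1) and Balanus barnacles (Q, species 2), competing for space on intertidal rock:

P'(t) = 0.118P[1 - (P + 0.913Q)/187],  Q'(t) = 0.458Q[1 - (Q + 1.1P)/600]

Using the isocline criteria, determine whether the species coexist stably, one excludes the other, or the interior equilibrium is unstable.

Compare the nullcline intercepts: K1/α12 = 187/0.913 = 205 < K2 = 600; K2/α21 = 600/1.1 = 545 > K1 = 187.
Since the inequalities point opposite ways, species 2 can invade but species 1 cannot.

species 2 excludes species 1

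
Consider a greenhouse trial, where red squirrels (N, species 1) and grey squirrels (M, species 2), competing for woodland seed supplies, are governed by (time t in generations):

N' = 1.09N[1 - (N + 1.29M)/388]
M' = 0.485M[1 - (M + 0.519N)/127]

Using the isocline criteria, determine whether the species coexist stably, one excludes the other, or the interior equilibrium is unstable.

species 1 excludes species 2

Compare the nullcline intercepts: K1/α12 = 388/1.29 = 301 > K2 = 127; K2/α21 = 127/0.519 = 245 < K1 = 388.
Since the inequalities point opposite ways, species 1 can invade but species 2 cannot.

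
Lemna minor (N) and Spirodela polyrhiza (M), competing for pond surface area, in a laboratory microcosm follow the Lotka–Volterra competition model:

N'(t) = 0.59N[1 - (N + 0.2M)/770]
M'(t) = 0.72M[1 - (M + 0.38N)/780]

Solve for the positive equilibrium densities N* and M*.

Setting both brackets to zero gives the nullclines N + 0.2M = 770 and 0.38N + M = 780.
Substituting M = 780 - 0.38N into the first: N(1 - 0.2·0.38) = 770 - 0.2·780.
So N* = 614/0.924 = 665, and then M* = 780 - 0.38·665 = 527.

N* ≈ 665, M* ≈ 527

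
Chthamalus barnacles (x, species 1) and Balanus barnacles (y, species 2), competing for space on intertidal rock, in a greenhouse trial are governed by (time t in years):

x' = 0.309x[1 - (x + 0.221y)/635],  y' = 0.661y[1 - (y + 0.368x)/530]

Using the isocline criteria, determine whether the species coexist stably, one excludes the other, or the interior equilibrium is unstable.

Compare the nullcline intercepts: K1/α12 = 635/0.221 = 2870 > K2 = 530; K2/α21 = 530/0.368 = 1440 > K1 = 635.
Since both inequalities hold, each species can invade when rare, so the interior equilibrium is stable.

stable coexistence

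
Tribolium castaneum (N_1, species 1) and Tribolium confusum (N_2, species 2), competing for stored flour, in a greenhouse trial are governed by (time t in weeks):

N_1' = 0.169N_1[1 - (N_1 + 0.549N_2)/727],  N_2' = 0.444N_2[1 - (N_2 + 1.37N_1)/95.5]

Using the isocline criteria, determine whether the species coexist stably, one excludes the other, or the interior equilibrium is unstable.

Compare the nullcline intercepts: K1/α12 = 727/0.549 = 1320 > K2 = 95.5; K2/α21 = 95.5/1.37 = 69.7 < K1 = 727.
Since the inequalities point opposite ways, species 1 can invade but species 2 cannot.

species 1 excludes species 2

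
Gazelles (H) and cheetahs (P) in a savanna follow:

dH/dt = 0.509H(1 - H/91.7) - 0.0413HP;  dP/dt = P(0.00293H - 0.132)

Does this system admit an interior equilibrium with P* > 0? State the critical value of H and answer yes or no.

The predator equation gives dP/dt > 0 only when H > 0.132/0.00293 = 45.1.
Without the predator, H → K = 91.7. Since 91.7 > 45.1, the predator can invade and persist.

Threshold H = 45.1; K > 45.1, so yes, the predator persists.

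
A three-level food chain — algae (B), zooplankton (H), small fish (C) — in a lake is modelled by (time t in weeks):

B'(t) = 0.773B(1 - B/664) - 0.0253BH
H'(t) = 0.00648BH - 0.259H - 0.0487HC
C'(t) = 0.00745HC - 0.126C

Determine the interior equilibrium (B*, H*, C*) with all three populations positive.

B* ≈ 296, H* ≈ 16.9, C* ≈ 34.1

From dC/dt = 0: 0.00745H* = 0.126, so H* = 16.9.
From dB/dt = 0: 0.773(1 - B*/664) = 0.0253·16.9, giving B* = 664·(1 - 0.554) = 296.
From dH/dt = 0: 0.00648·296 - 0.259 = 0.0487C*, so C* = 1.66/0.0487 = 34.1.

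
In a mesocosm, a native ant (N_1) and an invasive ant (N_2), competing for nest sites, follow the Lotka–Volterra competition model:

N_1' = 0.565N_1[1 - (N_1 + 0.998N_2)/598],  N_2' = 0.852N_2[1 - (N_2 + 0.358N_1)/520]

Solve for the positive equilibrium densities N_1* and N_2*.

N_1* ≈ 123, N_2* ≈ 476

Setting both brackets to zero gives the nullclines N_1 + 0.998N_2 = 598 and 0.358N_1 + N_2 = 520.
Substituting N_2 = 520 - 0.358N_1 into the first: N_1(1 - 0.998·0.358) = 598 - 0.998·520.
So N_1* = 79/0.643 = 123, and then N_2* = 520 - 0.358·123 = 476.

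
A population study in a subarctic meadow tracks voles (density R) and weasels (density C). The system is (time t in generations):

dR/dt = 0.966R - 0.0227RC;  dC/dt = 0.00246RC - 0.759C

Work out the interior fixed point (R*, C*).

R* ≈ 309, C* ≈ 42.6

Set dC/dt = 0 with C > 0: 0.00246R - 0.759 = 0, so R* = 0.759/0.00246 = 309.
Set dR/dt = 0 with R > 0: 0.966 - 0.0227C = 0, so C* = 0.966/0.0227 = 42.6.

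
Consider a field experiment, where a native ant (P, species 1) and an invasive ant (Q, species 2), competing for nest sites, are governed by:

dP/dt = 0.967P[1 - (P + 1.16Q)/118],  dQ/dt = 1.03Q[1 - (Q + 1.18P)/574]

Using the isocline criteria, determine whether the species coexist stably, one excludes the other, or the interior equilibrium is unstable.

Compare the nullcline intercepts: K1/α12 = 118/1.16 = 102 < K2 = 574; K2/α21 = 574/1.18 = 486 > K1 = 118.
Since the inequalities point opposite ways, species 2 can invade but species 1 cannot.

species 2 excludes species 1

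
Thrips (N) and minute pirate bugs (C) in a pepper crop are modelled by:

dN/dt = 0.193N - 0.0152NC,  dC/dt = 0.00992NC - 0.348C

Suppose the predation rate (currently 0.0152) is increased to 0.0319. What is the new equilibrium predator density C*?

C* ≈ 6.05

At the interior fixed point, setting dN/dt = 0 with N > 0 fixes C* = (prey growth rate)/(NC coefficient) — independent of the other coefficients.
With the change, C* = 0.193/0.0319 = 6.05; it falls from 12.7.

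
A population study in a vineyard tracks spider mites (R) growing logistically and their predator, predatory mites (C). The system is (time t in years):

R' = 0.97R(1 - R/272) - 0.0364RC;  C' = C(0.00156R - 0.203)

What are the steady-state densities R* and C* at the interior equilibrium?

From dC/dt = 0 with C > 0: 0.00156R* = 0.203, so R* = 130.
Substitute into dR/dt = 0: 0.97(1 - 130/272) = 0.0364C*.
The bracket is 0.522, giving C* = 0.506/0.0364 = 13.9.

R* ≈ 130, C* ≈ 13.9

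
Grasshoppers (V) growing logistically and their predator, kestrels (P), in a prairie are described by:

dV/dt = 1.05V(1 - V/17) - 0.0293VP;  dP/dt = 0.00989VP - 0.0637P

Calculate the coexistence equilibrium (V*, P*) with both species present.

From dP/dt = 0 with P > 0: 0.00989V* = 0.0637, so V* = 6.44.
Substitute into dV/dt = 0: 1.05(1 - 6.44/17) = 0.0293P*.
The bracket is 0.621, giving P* = 0.652/0.0293 = 22.3.

V* ≈ 6.44, P* ≈ 22.3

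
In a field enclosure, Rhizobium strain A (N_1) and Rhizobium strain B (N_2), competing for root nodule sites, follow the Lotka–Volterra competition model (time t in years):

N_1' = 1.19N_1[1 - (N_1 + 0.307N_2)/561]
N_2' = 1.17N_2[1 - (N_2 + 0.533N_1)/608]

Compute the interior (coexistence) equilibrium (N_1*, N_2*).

N_1* ≈ 448, N_2* ≈ 369

Setting both brackets to zero gives the nullclines N_1 + 0.307N_2 = 561 and 0.533N_1 + N_2 = 608.
Substituting N_2 = 608 - 0.533N_1 into the first: N_1(1 - 0.307·0.533) = 561 - 0.307·608.
So N_1* = 374/0.836 = 448, and then N_2* = 608 - 0.533·448 = 369.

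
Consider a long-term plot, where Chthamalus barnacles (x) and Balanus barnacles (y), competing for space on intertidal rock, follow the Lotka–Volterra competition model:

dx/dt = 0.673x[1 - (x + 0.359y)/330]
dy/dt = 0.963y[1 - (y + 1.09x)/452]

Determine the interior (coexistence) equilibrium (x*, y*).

Setting both brackets to zero gives the nullclines x + 0.359y = 330 and 1.09x + y = 452.
Substituting y = 452 - 1.09x into the first: x(1 - 0.359·1.09) = 330 - 0.359·452.
So x* = 168/0.609 = 276, and then y* = 452 - 1.09·276 = 152.

x* ≈ 276, y* ≈ 152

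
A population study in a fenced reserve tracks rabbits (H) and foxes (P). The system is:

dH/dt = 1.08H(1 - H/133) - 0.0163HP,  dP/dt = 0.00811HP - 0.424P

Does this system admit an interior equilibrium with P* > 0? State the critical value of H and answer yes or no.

Threshold H = 52.3; K > 52.3, so yes, the predator persists.

The predator equation gives dP/dt > 0 only when H > 0.424/0.00811 = 52.3.
Without the predator, H → K = 133. Since 133 > 52.3, the predator can invade and persist.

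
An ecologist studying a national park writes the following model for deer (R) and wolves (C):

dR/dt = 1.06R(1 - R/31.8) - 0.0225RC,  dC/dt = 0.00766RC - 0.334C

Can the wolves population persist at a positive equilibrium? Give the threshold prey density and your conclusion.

Threshold R = 43.6; K < 43.6, so no, the predator goes extinct.

The predator equation gives dC/dt > 0 only when R > 0.334/0.00766 = 43.6.
Without the predator, R → K = 31.8. Since 31.8 < 43.6, the predator cannot invade.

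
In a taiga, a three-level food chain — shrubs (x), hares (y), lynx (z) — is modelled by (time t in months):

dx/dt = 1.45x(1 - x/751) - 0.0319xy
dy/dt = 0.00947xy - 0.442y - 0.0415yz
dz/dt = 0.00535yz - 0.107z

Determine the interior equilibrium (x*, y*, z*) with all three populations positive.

x* ≈ 421, y* ≈ 20, z* ≈ 85.3

From dz/dt = 0: 0.00535y* = 0.107, so y* = 20.
From dx/dt = 0: 1.45(1 - x*/751) = 0.0319·20, giving x* = 751·(1 - 0.44) = 421.
From dy/dt = 0: 0.00947·421 - 0.442 = 0.0415z*, so z* = 3.54/0.0415 = 85.3.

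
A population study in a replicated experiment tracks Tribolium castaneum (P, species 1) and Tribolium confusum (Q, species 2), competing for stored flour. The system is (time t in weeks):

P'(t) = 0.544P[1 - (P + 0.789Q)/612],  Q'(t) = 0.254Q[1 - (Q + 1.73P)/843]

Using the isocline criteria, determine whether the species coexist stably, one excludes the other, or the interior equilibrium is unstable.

Compare the nullcline intercepts: K1/α12 = 612/0.789 = 776 < K2 = 843; K2/α21 = 843/1.73 = 487 < K1 = 612.
Since both are reversed, neither can invade when rare; the interior point is a saddle.

unstable coexistence (outcome depends on initial conditions)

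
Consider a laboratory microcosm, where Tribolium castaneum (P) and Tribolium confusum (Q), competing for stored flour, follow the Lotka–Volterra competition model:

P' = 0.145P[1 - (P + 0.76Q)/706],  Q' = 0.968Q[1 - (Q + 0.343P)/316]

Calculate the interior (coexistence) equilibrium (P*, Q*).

P* ≈ 630, Q* ≈ 99.9

Setting both brackets to zero gives the nullclines P + 0.76Q = 706 and 0.343P + Q = 316.
Substituting Q = 316 - 0.343P into the first: P(1 - 0.76·0.343) = 706 - 0.76·316.
So P* = 466/0.739 = 630, and then Q* = 316 - 0.343·630 = 99.9.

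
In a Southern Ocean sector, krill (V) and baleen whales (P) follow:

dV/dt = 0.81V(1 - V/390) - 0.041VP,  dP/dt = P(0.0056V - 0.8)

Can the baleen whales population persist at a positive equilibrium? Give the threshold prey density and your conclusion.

Threshold V = 143; K > 143, so yes, the predator persists.

The predator equation gives dP/dt > 0 only when V > 0.8/0.0056 = 143.
Without the predator, V → K = 390. Since 390 > 143, the predator can invade and persist.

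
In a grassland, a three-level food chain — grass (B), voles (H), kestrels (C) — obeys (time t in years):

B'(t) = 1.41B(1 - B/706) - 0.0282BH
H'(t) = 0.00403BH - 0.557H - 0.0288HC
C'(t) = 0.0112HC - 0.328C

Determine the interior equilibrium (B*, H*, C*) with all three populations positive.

B* ≈ 292, H* ≈ 29.3, C* ≈ 21.6

From dC/dt = 0: 0.0112H* = 0.328, so H* = 29.3.
From dB/dt = 0: 1.41(1 - B*/706) = 0.0282·29.3, giving B* = 706·(1 - 0.586) = 292.
From dH/dt = 0: 0.00403·292 - 0.557 = 0.0288C*, so C* = 0.622/0.0288 = 21.6.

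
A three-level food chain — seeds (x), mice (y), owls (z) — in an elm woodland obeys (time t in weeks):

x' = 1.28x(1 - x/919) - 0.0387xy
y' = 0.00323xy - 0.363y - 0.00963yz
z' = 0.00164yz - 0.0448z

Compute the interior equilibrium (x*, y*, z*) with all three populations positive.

x* ≈ 160, y* ≈ 27.3, z* ≈ 16

From dz/dt = 0: 0.00164y* = 0.0448, so y* = 27.3.
From dx/dt = 0: 1.28(1 - x*/919) = 0.0387·27.3, giving x* = 919·(1 - 0.826) = 160.
From dy/dt = 0: 0.00323·160 - 0.363 = 0.00963z*, so z* = 0.154/0.00963 = 16.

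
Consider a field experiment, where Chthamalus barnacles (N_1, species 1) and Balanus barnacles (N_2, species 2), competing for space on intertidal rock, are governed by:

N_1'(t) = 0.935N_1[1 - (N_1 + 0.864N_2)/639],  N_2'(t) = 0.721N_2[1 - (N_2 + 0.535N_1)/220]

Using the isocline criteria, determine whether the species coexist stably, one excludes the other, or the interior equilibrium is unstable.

Compare the nullcline intercepts: K1/α12 = 639/0.864 = 740 > K2 = 220; K2/α21 = 220/0.535 = 411 < K1 = 639.
Since the inequalities point opposite ways, species 1 can invade but species 2 cannot.

species 1 excludes species 2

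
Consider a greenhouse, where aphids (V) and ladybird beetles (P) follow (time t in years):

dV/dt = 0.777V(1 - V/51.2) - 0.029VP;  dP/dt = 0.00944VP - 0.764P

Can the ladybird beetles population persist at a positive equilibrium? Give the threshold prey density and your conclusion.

Threshold V = 80.9; K < 80.9, so no, the predator goes extinct.

The predator equation gives dP/dt > 0 only when V > 0.764/0.00944 = 80.9.
Without the predator, V → K = 51.2. Since 51.2 < 80.9, the predator cannot invade.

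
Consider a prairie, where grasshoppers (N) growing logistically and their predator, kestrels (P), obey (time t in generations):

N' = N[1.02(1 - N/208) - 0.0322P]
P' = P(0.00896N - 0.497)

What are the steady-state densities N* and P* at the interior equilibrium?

From dP/dt = 0 with P > 0: 0.00896N* = 0.497, so N* = 55.5.
Substitute into dN/dt = 0: 1.02(1 - 55.5/208) = 0.0322P*.
The bracket is 0.733, giving P* = 0.748/0.0322 = 23.2.

N* ≈ 55.5, P* ≈ 23.2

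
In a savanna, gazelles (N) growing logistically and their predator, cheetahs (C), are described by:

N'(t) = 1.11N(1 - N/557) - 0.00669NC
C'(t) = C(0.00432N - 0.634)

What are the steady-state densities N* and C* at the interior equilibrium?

N* ≈ 147, C* ≈ 122

From dC/dt = 0 with C > 0: 0.00432N* = 0.634, so N* = 147.
Substitute into dN/dt = 0: 1.11(1 - 147/557) = 0.00669C*.
The bracket is 0.737, giving C* = 0.818/0.00669 = 122.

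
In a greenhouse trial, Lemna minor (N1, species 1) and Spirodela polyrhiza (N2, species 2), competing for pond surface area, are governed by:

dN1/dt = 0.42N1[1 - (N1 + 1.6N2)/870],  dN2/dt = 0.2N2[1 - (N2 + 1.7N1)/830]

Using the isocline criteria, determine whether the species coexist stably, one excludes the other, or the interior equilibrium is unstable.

Compare the nullcline intercepts: K1/α12 = 870/1.6 = 544 < K2 = 830; K2/α21 = 830/1.7 = 488 < K1 = 870.
Since both are reversed, neither can invade when rare; the interior point is a saddle.

unstable coexistence (outcome depends on initial conditions)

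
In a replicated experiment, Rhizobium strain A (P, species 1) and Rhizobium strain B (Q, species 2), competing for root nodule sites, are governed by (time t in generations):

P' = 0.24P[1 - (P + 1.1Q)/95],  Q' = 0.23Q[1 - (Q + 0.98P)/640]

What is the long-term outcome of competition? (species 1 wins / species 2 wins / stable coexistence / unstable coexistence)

Compare the nullcline intercepts: K1/α12 = 95/1.1 = 86.4 < K2 = 640; K2/α21 = 640/0.98 = 653 > K1 = 95.
Since the inequalities point opposite ways, species 2 can invade but species 1 cannot.

species 2 excludes species 1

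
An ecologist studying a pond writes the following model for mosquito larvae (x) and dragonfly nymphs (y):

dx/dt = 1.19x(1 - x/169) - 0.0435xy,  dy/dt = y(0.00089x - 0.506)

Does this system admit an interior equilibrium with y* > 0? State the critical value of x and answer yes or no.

Threshold x = 569; K < 569, so no, the predator goes extinct.

The predator equation gives dy/dt > 0 only when x > 0.506/0.00089 = 569.
Without the predator, x → K = 169. Since 169 < 569, the predator cannot invade.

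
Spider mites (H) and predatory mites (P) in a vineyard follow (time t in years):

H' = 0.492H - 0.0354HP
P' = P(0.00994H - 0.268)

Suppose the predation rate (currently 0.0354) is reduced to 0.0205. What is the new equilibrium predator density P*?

P* ≈ 24

At the interior fixed point, setting dH/dt = 0 with H > 0 fixes P* = (prey growth rate)/(HP coefficient) — independent of the other coefficients.
With the change, P* = 0.492/0.0205 = 24; it rises from 13.9.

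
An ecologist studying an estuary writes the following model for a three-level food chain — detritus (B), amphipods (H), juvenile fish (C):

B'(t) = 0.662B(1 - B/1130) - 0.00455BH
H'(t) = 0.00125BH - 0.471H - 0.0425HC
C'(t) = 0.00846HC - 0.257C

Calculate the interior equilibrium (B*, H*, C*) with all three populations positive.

From dC/dt = 0: 0.00846H* = 0.257, so H* = 30.4.
From dB/dt = 0: 0.662(1 - B*/1130) = 0.00455·30.4, giving B* = 1130·(1 - 0.209) = 894.
From dH/dt = 0: 0.00125·894 - 0.471 = 0.0425C*, so C* = 0.647/0.0425 = 15.2.

B* ≈ 894, H* ≈ 30.4, C* ≈ 15.2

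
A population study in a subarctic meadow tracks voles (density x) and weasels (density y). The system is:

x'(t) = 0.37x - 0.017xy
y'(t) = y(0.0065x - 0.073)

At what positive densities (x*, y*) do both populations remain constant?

x* ≈ 11.2, y* ≈ 21.8

Set dy/dt = 0 with y > 0: 0.0065x - 0.073 = 0, so x* = 0.073/0.0065 = 11.2.
Set dx/dt = 0 with x > 0: 0.37 - 0.017y = 0, so y* = 0.37/0.017 = 21.8.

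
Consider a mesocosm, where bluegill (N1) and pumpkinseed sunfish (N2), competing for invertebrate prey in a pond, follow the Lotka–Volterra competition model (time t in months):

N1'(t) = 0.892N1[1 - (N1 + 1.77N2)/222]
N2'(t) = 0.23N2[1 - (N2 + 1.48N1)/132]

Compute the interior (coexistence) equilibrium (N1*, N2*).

N1* ≈ 7.19, N2* ≈ 121

Setting both brackets to zero gives the nullclines N1 + 1.77N2 = 222 and 1.48N1 + N2 = 132.
Substituting N2 = 132 - 1.48N1 into the first: N1(1 - 1.77·1.48) = 222 - 1.77·132.
So N1* = -11.6/-1.62 = 7.19, and then N2* = 132 - 1.48·7.19 = 121.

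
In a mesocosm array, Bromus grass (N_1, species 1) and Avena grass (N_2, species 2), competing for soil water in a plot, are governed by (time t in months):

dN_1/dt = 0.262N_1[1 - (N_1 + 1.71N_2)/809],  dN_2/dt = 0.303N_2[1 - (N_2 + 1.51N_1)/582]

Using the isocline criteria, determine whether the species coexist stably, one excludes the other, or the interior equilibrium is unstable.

unstable coexistence (outcome depends on initial conditions)

Compare the nullcline intercepts: K1/α12 = 809/1.71 = 473 < K2 = 582; K2/α21 = 582/1.51 = 385 < K1 = 809.
Since both are reversed, neither can invade when rare; the interior point is a saddle.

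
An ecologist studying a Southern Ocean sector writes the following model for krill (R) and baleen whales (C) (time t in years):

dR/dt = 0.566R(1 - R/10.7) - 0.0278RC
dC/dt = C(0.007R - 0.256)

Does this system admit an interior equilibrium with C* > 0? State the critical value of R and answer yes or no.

Threshold R = 36.6; K < 36.6, so no, the predator goes extinct.

The predator equation gives dC/dt > 0 only when R > 0.256/0.007 = 36.6.
Without the predator, R → K = 10.7. Since 10.7 < 36.6, the predator cannot invade.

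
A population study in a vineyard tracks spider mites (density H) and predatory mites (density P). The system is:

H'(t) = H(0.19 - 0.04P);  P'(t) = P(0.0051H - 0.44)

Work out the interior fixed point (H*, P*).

H* ≈ 86.3, P* ≈ 4.75

Set dP/dt = 0 with P > 0: 0.0051H - 0.44 = 0, so H* = 0.44/0.0051 = 86.3.
Set dH/dt = 0 with H > 0: 0.19 - 0.04P = 0, so P* = 0.19/0.04 = 4.75.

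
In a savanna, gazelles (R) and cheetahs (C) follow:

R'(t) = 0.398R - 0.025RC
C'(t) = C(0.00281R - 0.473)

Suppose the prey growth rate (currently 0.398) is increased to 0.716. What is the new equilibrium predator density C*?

At the interior fixed point, setting dR/dt = 0 with R > 0 fixes C* = (prey growth rate)/(RC coefficient) — independent of the other coefficients.
With the change, C* = 0.716/0.025 = 28.6; it rises from 15.9.

C* ≈ 28.6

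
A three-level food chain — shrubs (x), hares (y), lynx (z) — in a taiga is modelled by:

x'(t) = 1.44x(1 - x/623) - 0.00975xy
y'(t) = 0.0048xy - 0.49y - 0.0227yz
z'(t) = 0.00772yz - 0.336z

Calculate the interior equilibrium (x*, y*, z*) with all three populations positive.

x* ≈ 439, y* ≈ 43.5, z* ≈ 71.3

From dz/dt = 0: 0.00772y* = 0.336, so y* = 43.5.
From dx/dt = 0: 1.44(1 - x*/623) = 0.00975·43.5, giving x* = 623·(1 - 0.295) = 439.
From dy/dt = 0: 0.0048·439 - 0.49 = 0.0227z*, so z* = 1.62/0.0227 = 71.3.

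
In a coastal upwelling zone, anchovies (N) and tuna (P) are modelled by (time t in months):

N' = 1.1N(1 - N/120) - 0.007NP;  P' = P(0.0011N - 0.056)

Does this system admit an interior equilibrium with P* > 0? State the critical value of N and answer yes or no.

The predator equation gives dP/dt > 0 only when N > 0.056/0.0011 = 50.9.
Without the predator, N → K = 120. Since 120 > 50.9, the predator can invade and persist.

Threshold N = 50.9; K > 50.9, so yes, the predator persists.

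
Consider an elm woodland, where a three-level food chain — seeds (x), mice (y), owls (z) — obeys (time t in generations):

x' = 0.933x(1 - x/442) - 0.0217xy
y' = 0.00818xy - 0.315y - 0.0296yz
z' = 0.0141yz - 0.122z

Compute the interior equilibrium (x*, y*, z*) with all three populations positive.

From dz/dt = 0: 0.0141y* = 0.122, so y* = 8.65.
From dx/dt = 0: 0.933(1 - x*/442) = 0.0217·8.65, giving x* = 442·(1 - 0.201) = 353.
From dy/dt = 0: 0.00818·353 - 0.315 = 0.0296z*, so z* = 2.57/0.0296 = 86.9.

x* ≈ 353, y* ≈ 8.65, z* ≈ 86.9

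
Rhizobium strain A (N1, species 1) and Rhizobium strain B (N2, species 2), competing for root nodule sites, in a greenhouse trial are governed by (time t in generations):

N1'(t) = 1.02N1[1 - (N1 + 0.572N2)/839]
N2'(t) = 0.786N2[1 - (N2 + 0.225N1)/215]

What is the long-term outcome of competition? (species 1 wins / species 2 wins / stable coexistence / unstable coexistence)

stable coexistence

Compare the nullcline intercepts: K1/α12 = 839/0.572 = 1470 > K2 = 215; K2/α21 = 215/0.225 = 956 > K1 = 839.
Since both inequalities hold, each species can invade when rare, so the interior equilibrium is stable.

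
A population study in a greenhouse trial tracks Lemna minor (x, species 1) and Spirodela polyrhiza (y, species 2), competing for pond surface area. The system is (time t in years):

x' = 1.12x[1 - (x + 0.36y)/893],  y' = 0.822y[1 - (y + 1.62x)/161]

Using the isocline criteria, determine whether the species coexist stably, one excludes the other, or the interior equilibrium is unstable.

Compare the nullcline intercepts: K1/α12 = 893/0.36 = 2480 > K2 = 161; K2/α21 = 161/1.62 = 99.4 < K1 = 893.
Since the inequalities point opposite ways, species 1 can invade but species 2 cannot.

species 1 excludes species 2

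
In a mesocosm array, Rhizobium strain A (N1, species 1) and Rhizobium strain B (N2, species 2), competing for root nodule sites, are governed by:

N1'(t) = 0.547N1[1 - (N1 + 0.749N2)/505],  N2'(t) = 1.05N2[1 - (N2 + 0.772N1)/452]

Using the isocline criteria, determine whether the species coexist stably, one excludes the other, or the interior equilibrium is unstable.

stable coexistence

Compare the nullcline intercepts: K1/α12 = 505/0.749 = 674 > K2 = 452; K2/α21 = 452/0.772 = 585 > K1 = 505.
Since both inequalities hold, each species can invade when rare, so the interior equilibrium is stable.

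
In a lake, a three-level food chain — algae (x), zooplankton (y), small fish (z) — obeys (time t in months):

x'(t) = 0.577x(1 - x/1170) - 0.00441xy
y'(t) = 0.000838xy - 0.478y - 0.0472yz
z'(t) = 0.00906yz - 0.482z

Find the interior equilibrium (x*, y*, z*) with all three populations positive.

From dz/dt = 0: 0.00906y* = 0.482, so y* = 53.2.
From dx/dt = 0: 0.577(1 - x*/1170) = 0.00441·53.2, giving x* = 1170·(1 - 0.407) = 694.
From dy/dt = 0: 0.000838·694 - 0.478 = 0.0472z*, so z* = 0.104/0.0472 = 2.2.

x* ≈ 694, y* ≈ 53.2, z* ≈ 2.2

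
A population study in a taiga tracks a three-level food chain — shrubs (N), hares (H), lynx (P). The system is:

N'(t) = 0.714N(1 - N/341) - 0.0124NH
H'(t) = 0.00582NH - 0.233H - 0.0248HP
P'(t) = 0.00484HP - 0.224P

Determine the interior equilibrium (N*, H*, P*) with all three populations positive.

N* ≈ 66.9, H* ≈ 46.3, P* ≈ 6.31

From dP/dt = 0: 0.00484H* = 0.224, so H* = 46.3.
From dN/dt = 0: 0.714(1 - N*/341) = 0.0124·46.3, giving N* = 341·(1 - 0.804) = 66.9.
From dH/dt = 0: 0.00582·66.9 - 0.233 = 0.0248P*, so P* = 0.156/0.0248 = 6.31.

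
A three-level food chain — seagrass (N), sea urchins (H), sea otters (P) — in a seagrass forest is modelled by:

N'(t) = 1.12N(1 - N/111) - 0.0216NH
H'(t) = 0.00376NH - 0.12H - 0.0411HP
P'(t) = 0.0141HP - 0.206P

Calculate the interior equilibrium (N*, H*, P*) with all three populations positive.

From dP/dt = 0: 0.0141H* = 0.206, so H* = 14.6.
From dN/dt = 0: 1.12(1 - N*/111) = 0.0216·14.6, giving N* = 111·(1 - 0.282) = 79.7.
From dH/dt = 0: 0.00376·79.7 - 0.12 = 0.0411P*, so P* = 0.18/0.0411 = 4.37.

N* ≈ 79.7, H* ≈ 14.6, P* ≈ 4.37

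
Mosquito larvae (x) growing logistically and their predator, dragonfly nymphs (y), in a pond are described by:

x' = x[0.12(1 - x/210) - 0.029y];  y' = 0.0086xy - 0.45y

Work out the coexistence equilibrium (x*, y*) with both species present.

x* ≈ 52.3, y* ≈ 3.11

From dy/dt = 0 with y > 0: 0.0086x* = 0.45, so x* = 52.3.
Substitute into dx/dt = 0: 0.12(1 - 52.3/210) = 0.029y*.
The bracket is 0.751, giving y* = 0.0901/0.029 = 3.11.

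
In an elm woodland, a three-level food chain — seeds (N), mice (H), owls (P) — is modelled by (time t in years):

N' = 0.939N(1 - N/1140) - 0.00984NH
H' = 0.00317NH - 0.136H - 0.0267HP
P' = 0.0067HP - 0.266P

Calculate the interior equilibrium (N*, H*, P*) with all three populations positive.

From dP/dt = 0: 0.0067H* = 0.266, so H* = 39.7.
From dN/dt = 0: 0.939(1 - N*/1140) = 0.00984·39.7, giving N* = 1140·(1 - 0.416) = 666.
From dH/dt = 0: 0.00317·666 - 0.136 = 0.0267P*, so P* = 1.97/0.0267 = 73.9.

N* ≈ 666, H* ≈ 39.7, P* ≈ 73.9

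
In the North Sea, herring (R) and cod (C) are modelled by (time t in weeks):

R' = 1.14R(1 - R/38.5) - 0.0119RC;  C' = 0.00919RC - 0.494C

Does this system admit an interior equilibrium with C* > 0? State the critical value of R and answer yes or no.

The predator equation gives dC/dt > 0 only when R > 0.494/0.00919 = 53.8.
Without the predator, R → K = 38.5. Since 38.5 < 53.8, the predator cannot invade.

Threshold R = 53.8; K < 53.8, so no, the predator goes extinct.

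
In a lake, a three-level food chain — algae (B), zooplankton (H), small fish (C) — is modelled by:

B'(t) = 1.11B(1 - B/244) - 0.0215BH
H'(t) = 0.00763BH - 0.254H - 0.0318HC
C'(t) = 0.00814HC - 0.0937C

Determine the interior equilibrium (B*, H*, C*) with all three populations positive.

B* ≈ 190, H* ≈ 11.5, C* ≈ 37.5

From dC/dt = 0: 0.00814H* = 0.0937, so H* = 11.5.
From dB/dt = 0: 1.11(1 - B*/244) = 0.0215·11.5, giving B* = 244·(1 - 0.223) = 190.
From dH/dt = 0: 0.00763·190 - 0.254 = 0.0318C*, so C* = 1.19/0.0318 = 37.5.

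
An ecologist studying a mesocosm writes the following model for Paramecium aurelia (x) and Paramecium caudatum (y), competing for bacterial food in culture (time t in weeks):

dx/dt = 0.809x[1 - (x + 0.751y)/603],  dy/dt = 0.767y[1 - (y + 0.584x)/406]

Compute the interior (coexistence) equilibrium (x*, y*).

x* ≈ 531, y* ≈ 95.9

Setting both brackets to zero gives the nullclines x + 0.751y = 603 and 0.584x + y = 406.
Substituting y = 406 - 0.584x into the first: x(1 - 0.751·0.584) = 603 - 0.751·406.
So x* = 298/0.561 = 531, and then y* = 406 - 0.584·531 = 95.9.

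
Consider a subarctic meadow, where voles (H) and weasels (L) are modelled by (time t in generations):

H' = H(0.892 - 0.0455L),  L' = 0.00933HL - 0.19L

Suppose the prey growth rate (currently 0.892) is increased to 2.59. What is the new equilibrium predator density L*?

L* ≈ 56.9

At the interior fixed point, setting dH/dt = 0 with H > 0 fixes L* = (prey growth rate)/(HL coefficient) — independent of the other coefficients.
With the change, L* = 2.59/0.0455 = 56.9; it rises from 19.6.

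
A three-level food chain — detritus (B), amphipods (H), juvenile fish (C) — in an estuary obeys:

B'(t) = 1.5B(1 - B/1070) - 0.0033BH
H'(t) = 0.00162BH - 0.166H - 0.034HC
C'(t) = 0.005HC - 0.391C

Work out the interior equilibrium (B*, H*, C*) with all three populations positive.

B* ≈ 886, H* ≈ 78.2, C* ≈ 37.3

From dC/dt = 0: 0.005H* = 0.391, so H* = 78.2.
From dB/dt = 0: 1.5(1 - B*/1070) = 0.0033·78.2, giving B* = 1070·(1 - 0.172) = 886.
From dH/dt = 0: 0.00162·886 - 0.166 = 0.034C*, so C* = 1.27/0.034 = 37.3.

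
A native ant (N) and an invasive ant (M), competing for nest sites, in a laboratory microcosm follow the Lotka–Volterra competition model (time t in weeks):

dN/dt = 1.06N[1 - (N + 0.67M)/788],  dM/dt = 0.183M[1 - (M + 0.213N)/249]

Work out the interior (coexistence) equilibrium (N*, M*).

Setting both brackets to zero gives the nullclines N + 0.67M = 788 and 0.213N + M = 249.
Substituting M = 249 - 0.213N into the first: N(1 - 0.67·0.213) = 788 - 0.67·249.
So N* = 621/0.857 = 725, and then M* = 249 - 0.213·725 = 94.7.

N* ≈ 725, M* ≈ 94.7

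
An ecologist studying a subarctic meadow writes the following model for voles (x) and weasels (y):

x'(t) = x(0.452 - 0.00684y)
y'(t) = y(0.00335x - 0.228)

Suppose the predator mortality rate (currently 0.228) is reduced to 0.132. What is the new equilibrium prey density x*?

x* ≈ 39.4

At the interior fixed point, setting dy/dt = 0 with y > 0 fixes x* = (predator death rate)/(xy coefficient) — independent of the other coefficients.
With the change, x* = 0.132/0.00335 = 39.4; it falls from 68.1.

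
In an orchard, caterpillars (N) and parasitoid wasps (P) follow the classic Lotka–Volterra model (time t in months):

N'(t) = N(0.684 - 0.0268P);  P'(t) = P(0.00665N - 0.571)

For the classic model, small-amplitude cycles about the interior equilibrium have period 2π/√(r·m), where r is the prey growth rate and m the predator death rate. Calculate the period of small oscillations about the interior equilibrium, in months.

Here r = 0.684 and m = 0.571, so r·m = 0.391.
ω = √0.391 = 0.625 per month, hence T = 2π/ω ≈ 10.1 months.

T ≈ 10.1 months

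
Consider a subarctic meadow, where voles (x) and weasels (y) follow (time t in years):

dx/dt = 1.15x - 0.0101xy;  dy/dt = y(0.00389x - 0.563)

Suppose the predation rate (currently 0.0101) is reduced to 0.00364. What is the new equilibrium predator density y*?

At the interior fixed point, setting dx/dt = 0 with x > 0 fixes y* = (prey growth rate)/(xy coefficient) — independent of the other coefficients.
With the change, y* = 1.15/0.00364 = 316; it rises from 114.

y* ≈ 316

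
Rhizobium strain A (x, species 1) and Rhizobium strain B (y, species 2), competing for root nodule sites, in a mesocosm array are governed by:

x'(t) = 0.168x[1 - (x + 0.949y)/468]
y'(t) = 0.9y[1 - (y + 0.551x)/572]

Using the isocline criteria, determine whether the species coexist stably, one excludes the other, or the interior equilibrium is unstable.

species 2 excludes species 1

Compare the nullcline intercepts: K1/α12 = 468/0.949 = 493 < K2 = 572; K2/α21 = 572/0.551 = 1040 > K1 = 468.
Since the inequalities point opposite ways, species 2 can invade but species 1 cannot.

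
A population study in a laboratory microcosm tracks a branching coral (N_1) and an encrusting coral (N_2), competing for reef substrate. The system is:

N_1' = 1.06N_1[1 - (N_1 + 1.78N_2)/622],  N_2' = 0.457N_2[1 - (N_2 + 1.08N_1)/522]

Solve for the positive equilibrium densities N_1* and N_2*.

N_1* ≈ 333, N_2* ≈ 162

Setting both brackets to zero gives the nullclines N_1 + 1.78N_2 = 622 and 1.08N_1 + N_2 = 522.
Substituting N_2 = 522 - 1.08N_1 into the first: N_1(1 - 1.78·1.08) = 622 - 1.78·522.
So N_1* = -307/-0.922 = 333, and then N_2* = 522 - 1.08·333 = 162.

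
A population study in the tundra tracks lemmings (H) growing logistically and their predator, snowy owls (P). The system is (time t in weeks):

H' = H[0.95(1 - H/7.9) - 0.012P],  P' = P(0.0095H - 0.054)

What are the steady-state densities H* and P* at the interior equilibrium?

H* ≈ 5.68, P* ≈ 22.2

From dP/dt = 0 with P > 0: 0.0095H* = 0.054, so H* = 5.68.
Substitute into dH/dt = 0: 0.95(1 - 5.68/7.9) = 0.012P*.
The bracket is 0.28, giving P* = 0.266/0.012 = 22.2.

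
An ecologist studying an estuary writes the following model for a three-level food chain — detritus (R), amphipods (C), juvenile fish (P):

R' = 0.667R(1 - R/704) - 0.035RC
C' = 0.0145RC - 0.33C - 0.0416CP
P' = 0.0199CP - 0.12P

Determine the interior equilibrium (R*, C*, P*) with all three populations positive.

R* ≈ 481, C* ≈ 6.03, P* ≈ 160

From dP/dt = 0: 0.0199C* = 0.12, so C* = 6.03.
From dR/dt = 0: 0.667(1 - R*/704) = 0.035·6.03, giving R* = 704·(1 - 0.316) = 481.
From dC/dt = 0: 0.0145·481 - 0.33 = 0.0416P*, so P* = 6.65/0.0416 = 160.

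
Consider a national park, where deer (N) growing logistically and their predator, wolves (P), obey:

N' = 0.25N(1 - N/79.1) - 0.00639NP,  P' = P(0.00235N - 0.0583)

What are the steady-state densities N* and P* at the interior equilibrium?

N* ≈ 24.8, P* ≈ 26.9

From dP/dt = 0 with P > 0: 0.00235N* = 0.0583, so N* = 24.8.
Substitute into dN/dt = 0: 0.25(1 - 24.8/79.1) = 0.00639P*.
The bracket is 0.686, giving P* = 0.172/0.00639 = 26.9.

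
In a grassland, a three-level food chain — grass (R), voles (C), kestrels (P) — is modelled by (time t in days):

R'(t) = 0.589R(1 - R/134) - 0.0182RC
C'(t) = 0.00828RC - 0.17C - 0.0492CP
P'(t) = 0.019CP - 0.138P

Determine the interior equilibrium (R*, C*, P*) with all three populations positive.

From dP/dt = 0: 0.019C* = 0.138, so C* = 7.26.
From dR/dt = 0: 0.589(1 - R*/134) = 0.0182·7.26, giving R* = 134·(1 - 0.224) = 104.
From dC/dt = 0: 0.00828·104 - 0.17 = 0.0492P*, so P* = 0.691/0.0492 = 14.

R* ≈ 104, C* ≈ 7.26, P* ≈ 14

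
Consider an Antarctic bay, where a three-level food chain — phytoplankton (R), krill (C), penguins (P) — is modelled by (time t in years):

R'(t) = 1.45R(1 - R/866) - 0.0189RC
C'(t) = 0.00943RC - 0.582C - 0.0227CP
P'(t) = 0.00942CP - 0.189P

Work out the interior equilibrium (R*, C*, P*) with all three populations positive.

From dP/dt = 0: 0.00942C* = 0.189, so C* = 20.1.
From dR/dt = 0: 1.45(1 - R*/866) = 0.0189·20.1, giving R* = 866·(1 - 0.262) = 640.
From dC/dt = 0: 0.00943·640 - 0.582 = 0.0227P*, so P* = 5.45/0.0227 = 240.

R* ≈ 640, C* ≈ 20.1, P* ≈ 240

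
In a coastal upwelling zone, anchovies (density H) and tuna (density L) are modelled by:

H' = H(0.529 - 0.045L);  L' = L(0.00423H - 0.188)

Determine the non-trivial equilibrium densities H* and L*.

Set dL/dt = 0 with L > 0: 0.00423H - 0.188 = 0, so H* = 0.188/0.00423 = 44.4.
Set dH/dt = 0 with H > 0: 0.529 - 0.045L = 0, so L* = 0.529/0.045 = 11.8.

H* ≈ 44.4, L* ≈ 11.8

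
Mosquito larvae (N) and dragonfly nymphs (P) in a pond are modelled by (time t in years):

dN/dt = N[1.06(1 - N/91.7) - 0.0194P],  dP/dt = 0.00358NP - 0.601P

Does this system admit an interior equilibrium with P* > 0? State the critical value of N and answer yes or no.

Threshold N = 168; K < 168, so no, the predator goes extinct.

The predator equation gives dP/dt > 0 only when N > 0.601/0.00358 = 168.
Without the predator, N → K = 91.7. Since 91.7 < 168, the predator cannot invade.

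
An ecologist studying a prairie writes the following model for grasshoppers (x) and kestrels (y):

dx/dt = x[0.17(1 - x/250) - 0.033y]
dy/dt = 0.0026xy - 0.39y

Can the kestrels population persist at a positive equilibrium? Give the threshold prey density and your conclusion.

The predator equation gives dy/dt > 0 only when x > 0.39/0.0026 = 150.
Without the predator, x → K = 250. Since 250 > 150, the predator can invade and persist.

Threshold x = 150; K > 150, so yes, the predator persists.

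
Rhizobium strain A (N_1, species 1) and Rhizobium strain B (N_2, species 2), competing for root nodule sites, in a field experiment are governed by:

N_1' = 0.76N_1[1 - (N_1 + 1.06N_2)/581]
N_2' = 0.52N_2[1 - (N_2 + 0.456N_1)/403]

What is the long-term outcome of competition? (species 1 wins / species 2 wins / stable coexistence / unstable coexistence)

stable coexistence

Compare the nullcline intercepts: K1/α12 = 581/1.06 = 548 > K2 = 403; K2/α21 = 403/0.456 = 884 > K1 = 581.
Since both inequalities hold, each species can invade when rare, so the interior equilibrium is stable.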